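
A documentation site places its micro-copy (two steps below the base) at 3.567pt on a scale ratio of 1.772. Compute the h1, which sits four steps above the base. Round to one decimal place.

110.4pt

The gap is 4 − (-2) = 6 steps, so the factor is 1.772^6.
3.567 × 1.772⁶ = 3.567 × 30.95867 ≈ 110.430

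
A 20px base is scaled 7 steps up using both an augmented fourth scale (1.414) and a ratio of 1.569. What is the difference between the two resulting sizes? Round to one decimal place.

242.1px

Augmented fourth: 20.0 × 1.414⁷ = 226.035px
At 1.569: 20.0 × 1.569⁷ = 468.156px
Difference: 468.156 − 226.035 = 242.121px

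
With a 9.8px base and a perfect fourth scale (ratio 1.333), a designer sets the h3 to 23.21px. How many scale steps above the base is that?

1.333ⁿ = 23.21 / 9.8 = 2.3684
n = ln(2.3684) / ln(1.333) = 0.8622 / 0.2874 ≈ 3.00

3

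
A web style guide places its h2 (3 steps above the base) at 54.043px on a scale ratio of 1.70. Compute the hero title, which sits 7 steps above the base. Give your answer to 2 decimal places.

451.37px

The gap is 7 − (3) = 4 steps, so the factor is 1.70^4.
54.043 × 1.70⁴ = 54.043 × 8.35210 ≈ 451.373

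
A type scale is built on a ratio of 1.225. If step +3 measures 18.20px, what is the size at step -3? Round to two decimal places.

The gap is -3 − (3) = -6 steps, so the factor is 1.225^-6.
18.20 ÷ 1.225⁶ = 18.20 ÷ 3.37922 ≈ 5.386

5.39px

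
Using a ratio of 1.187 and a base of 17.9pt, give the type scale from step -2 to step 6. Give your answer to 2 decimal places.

12.70pt, 15.08pt, 17.90pt, 21.25pt, 25.22pt, 29.94pt, 35.53pt, 42.18pt, 50.07pt

Step -2: 17.9 ÷ 1.187² = 12.70
Step -1: 17.9 ÷ 1.187 = 15.08
Step 0: 17.9pt
Step 1: 17.9 × 1.187 = 21.25
Step 2: 17.9 × 1.187² = 25.22
Step 3: 17.9 × 1.187³ = 29.94
Step 4: 17.9 × 1.187⁴ = 35.53
Step 5: 17.9 × 1.187⁵ = 42.18
Step 6: 17.9 × 1.187⁶ = 50.07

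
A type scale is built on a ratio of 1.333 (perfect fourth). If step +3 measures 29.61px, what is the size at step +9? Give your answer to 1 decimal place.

166.1px

29.61 × 1.333⁶ = 29.61 × 5.61023 ≈ 166.119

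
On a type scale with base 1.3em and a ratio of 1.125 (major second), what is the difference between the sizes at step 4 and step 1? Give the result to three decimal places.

0.620em

Step 1: 1.3 × 1.125 = 1.46250em
Step 4: 1.3 × 1.125⁴ = 2.08235em
Difference: 2.08235 − 1.46250 = 0.61985em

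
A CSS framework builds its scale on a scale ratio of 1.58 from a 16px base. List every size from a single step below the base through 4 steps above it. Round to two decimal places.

10.13px, 16.00px, 25.28px, 39.94px, 63.11px, 99.71px

Step -1: 16.0 ÷ 1.58 = 10.13
Step 0: 16px
Step 1: 16.0 × 1.58 = 25.28
Step 2: 16.0 × 1.58² = 39.94
Step 3: 16.0 × 1.58³ = 63.11
Step 4: 16.0 × 1.58⁴ = 99.71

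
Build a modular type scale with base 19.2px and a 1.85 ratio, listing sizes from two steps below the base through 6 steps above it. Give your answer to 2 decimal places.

5.61px, 10.38px, 19.20px, 35.52px, 65.71px, 121.57px, 224.90px, 416.06px, 769.72px

Step -2: 19.2 ÷ 1.85² = 5.61
Step -1: 19.2 ÷ 1.85 = 10.38
Step 0: 19.2px
Step 1: 19.2 × 1.85 = 35.52
Step 2: 19.2 × 1.85² = 65.71
Step 3: 19.2 × 1.85³ = 121.57
Step 4: 19.2 × 1.85⁴ = 224.90
Step 5: 19.2 × 1.85⁵ = 416.06
Step 6: 19.2 × 1.85⁶ = 769.72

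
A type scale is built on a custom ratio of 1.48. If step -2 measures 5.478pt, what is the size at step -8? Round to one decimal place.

0.5pt

5.478 ÷ 1.48⁶ = 5.478 ÷ 10.50922 ≈ 0.521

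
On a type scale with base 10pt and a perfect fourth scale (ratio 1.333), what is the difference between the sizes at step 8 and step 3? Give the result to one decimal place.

76.0pt

Step 3: 10.0 × 1.333³ = 23.686pt
Step 8: 10.0 × 1.333⁸ = 99.688pt
Difference: 99.688 − 23.686 = 76.002pt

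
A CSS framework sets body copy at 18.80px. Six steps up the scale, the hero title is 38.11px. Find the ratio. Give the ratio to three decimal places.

1.125

r⁶ = 38.11 / 18.80, so r = (38.11/18.80)^(1/6).
r = 2.0271^(1/6) ≈ 1.1250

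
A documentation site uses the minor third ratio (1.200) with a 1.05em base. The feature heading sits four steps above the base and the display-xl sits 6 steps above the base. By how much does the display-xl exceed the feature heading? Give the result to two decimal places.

0.96em

Step 4: 1.05 × 1.200⁴ = 2.1773em
Step 6: 1.05 × 1.200⁶ = 3.1353em
Difference: 3.1353 − 2.1773 = 0.9580em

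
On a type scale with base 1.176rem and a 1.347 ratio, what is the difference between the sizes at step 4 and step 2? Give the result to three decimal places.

Step 2: 1.176 × 1.347² = 2.13374rem
Step 4: 1.176 × 1.347⁴ = 3.87149rem
Difference: 3.87149 − 2.13374 = 1.73775rem

1.738rem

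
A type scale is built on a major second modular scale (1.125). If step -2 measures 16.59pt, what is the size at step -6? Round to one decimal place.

10.4pt

16.59 ÷ 1.125⁴ = 16.59 ÷ 1.60181 ≈ 10.357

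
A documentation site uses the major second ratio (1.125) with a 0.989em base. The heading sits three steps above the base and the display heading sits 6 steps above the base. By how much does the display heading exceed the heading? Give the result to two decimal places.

0.60em

Step 3: 0.989 × 1.125³ = 1.4082em
Step 6: 0.989 × 1.125⁶ = 2.0050em
Difference: 2.0050 − 1.4082 = 0.5968em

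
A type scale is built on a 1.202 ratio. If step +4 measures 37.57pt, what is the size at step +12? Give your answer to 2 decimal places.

The gap is 12 − (4) = 8 steps, so the factor is 1.202^8.
37.57 × 1.202⁸ = 37.57 × 4.35748 ≈ 163.711

163.71pt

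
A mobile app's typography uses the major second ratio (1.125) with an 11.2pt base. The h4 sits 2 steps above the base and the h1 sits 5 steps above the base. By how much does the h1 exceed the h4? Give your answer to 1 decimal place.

6.0pt

Step 2: 11.2 × 1.125² = 14.175pt
Step 5: 11.2 × 1.125⁵ = 20.183pt
Difference: 20.183 − 14.175 = 6.008pt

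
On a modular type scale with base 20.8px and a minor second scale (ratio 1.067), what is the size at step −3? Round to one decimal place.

20.8 ÷ 1.067³ = 20.8 ÷ 1.21477 ≈ 17.12

17.1px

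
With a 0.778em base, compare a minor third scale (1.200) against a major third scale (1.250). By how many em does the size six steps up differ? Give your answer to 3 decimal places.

0.645em

Minor third: 0.778 × 1.200⁶ = 2.32310em
Major third: 0.778 × 1.250⁶ = 2.96783em
Difference: 2.96783 − 2.32310 = 0.64473em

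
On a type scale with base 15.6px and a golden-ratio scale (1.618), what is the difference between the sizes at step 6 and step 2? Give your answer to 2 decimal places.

Step 2: 15.6 × 1.618² = 40.8396px
Step 6: 15.6 × 1.618⁶ = 279.8954px
Difference: 279.8954 − 40.8396 = 239.0558px

239.06px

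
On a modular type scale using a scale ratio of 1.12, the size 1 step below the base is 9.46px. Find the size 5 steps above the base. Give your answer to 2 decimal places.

The gap is 5 − (-1) = 6 steps, so the factor is 1.12^6.
9.46 × 1.12⁶ = 9.46 × 1.97382 ≈ 18.672

18.67px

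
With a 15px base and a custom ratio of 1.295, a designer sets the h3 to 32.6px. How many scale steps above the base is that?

1.295ⁿ = 32.6 / 15 = 2.1733
n = ln(2.1733) / ln(1.295) = 0.7763 / 0.2585 ≈ 3.00

3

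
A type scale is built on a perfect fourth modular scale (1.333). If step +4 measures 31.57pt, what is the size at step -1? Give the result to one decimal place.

31.57 ÷ 1.333⁵ = 31.57 ÷ 4.20873 ≈ 7.501

7.5pt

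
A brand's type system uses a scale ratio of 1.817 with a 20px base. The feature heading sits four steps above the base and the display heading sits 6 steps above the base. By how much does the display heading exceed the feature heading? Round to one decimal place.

Step 4: 20.0 × 1.817⁴ = 217.997px
Step 6: 20.0 × 1.817⁶ = 719.713px
Difference: 719.713 − 217.997 = 501.716px

501.7px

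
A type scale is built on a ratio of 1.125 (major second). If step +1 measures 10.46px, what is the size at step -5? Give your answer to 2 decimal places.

Moving from step +1 to step -5 is 6 steps down, so divide by r⁶.
10.46 ÷ 1.125⁶ = 10.46 ÷ 2.02729 ≈ 5.160

5.16px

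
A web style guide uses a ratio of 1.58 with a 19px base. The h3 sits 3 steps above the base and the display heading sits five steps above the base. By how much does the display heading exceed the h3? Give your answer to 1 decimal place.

112.1px

Step 3: 19.0 × 1.58³ = 74.942px
Step 5: 19.0 × 1.58⁵ = 187.085px
Difference: 187.085 − 74.942 = 112.143px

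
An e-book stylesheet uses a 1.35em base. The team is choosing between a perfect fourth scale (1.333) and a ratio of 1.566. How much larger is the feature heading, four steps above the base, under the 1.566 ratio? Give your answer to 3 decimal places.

Perfect fourth: 1.35 × 1.333⁴ = 4.26240em
At 1.566: 1.35 × 1.566⁴ = 8.11897em
Difference: 8.11897 − 4.26240 = 3.85657em

3.857em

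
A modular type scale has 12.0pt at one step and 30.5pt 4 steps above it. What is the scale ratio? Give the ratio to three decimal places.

1.263

r⁴ = 30.5 / 12.0, so r = (30.5/12.0)^(1/4).
r = 2.5417^(1/4) ≈ 1.2626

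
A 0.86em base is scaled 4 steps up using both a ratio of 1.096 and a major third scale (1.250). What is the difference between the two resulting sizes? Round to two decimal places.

At 1.096: 0.86 × 1.096⁴ = 1.2409em
Major third: 0.86 × 1.250⁴ = 2.0996em
Difference: 2.0996 − 1.2409 = 0.8587em

0.86em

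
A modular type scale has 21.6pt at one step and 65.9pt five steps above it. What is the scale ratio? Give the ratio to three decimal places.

1.250

The ratio satisfies 21.6 × r⁵ = 65.9, so r = (65.9 / 21.6)^(1/5).
r = 3.0509^(1/5) ≈ 1.2499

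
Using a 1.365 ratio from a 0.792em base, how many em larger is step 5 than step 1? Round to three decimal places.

Step 1: 0.792 × 1.365 = 1.08108em
Step 5: 0.792 × 1.365⁵ = 3.75309em
Difference: 3.75309 − 1.08108 = 2.67201em

2.672em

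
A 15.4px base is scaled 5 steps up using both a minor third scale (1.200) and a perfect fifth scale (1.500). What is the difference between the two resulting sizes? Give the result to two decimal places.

Minor third: 15.4 × 1.200⁵ = 38.3201px
Perfect fifth: 15.4 × 1.500⁵ = 116.9438px
Difference: 116.9438 − 38.3201 = 78.6237px

78.62px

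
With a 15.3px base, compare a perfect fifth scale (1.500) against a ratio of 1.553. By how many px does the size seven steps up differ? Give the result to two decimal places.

Perfect fifth: 15.3 × 1.500⁷ = 261.4148px
At 1.553: 15.3 × 1.553⁷ = 333.3432px
Difference: 333.3432 − 261.4148 = 71.9284px

71.93px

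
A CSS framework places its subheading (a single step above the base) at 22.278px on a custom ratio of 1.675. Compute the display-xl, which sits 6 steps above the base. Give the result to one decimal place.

22.278 × 1.675⁵ = 22.278 × 13.18482 ≈ 293.731

293.7px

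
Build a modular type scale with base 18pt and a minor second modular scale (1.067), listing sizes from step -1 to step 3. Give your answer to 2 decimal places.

Step -1: 18.0 ÷ 1.067 = 16.87
Step 0: 18pt
Step 1: 18.0 × 1.067 = 19.21
Step 2: 18.0 × 1.067² = 20.49
Step 3: 18.0 × 1.067³ = 21.87

16.87pt, 18.00pt, 19.21pt, 20.49pt, 21.87pt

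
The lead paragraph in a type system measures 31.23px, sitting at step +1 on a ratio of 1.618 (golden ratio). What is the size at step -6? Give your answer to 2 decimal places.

Moving from step +1 to step -6 is 7 steps down, so divide by r⁷.
31.23 ÷ 1.618⁷ = 31.23 ÷ 29.03017 ≈ 1.076

1.08px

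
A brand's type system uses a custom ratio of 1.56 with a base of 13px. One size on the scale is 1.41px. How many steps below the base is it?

1.56ⁿ = 13 / 1.41 = 9.2199
n = ln(9.2199) / ln(1.56) = 2.2214 / 0.4447 ≈ 5.00

5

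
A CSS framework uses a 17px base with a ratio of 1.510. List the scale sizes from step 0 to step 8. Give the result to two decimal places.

Step 0: 17px
Step 1: 17.0 × 1.510 = 25.67
Step 2: 17.0 × 1.510² = 38.76
Step 3: 17.0 × 1.510³ = 58.53
Step 4: 17.0 × 1.510⁴ = 88.38
Step 5: 17.0 × 1.510⁵ = 133.45
Step 6: 17.0 × 1.510⁶ = 201.52
Step 7: 17.0 × 1.510⁷ = 304.29
Step 8: 17.0 × 1.510⁸ = 459.48

17.00px, 25.67px, 38.76px, 58.53px, 88.38px, 133.45px, 201.52px, 304.29px, 459.48px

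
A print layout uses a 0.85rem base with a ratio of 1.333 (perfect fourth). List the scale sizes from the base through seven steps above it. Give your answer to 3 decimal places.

0.850rem, 1.133rem, 1.510rem, 2.013rem, 2.684rem, 3.577rem, 4.769rem, 6.357rem

Step 0: 0.85rem
Step 1: 0.85 × 1.333 = 1.133
Step 2: 0.85 × 1.333² = 1.510
Step 3: 0.85 × 1.333³ = 2.013
Step 4: 0.85 × 1.333⁴ = 2.684
Step 5: 0.85 × 1.333⁵ = 3.577
Step 6: 0.85 × 1.333⁶ = 4.769
Step 7: 0.85 × 1.333⁷ = 6.357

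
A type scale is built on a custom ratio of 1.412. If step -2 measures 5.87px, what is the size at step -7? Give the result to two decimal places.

5.87 ÷ 1.412⁵ = 5.87 ÷ 5.61272 ≈ 1.046

1.05px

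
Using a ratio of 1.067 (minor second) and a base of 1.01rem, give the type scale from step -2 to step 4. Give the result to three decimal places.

0.887rem, 0.947rem, 1.010rem, 1.078rem, 1.150rem, 1.227rem, 1.309rem

Step -2: 1.01 ÷ 1.067² = 0.887
Step -1: 1.01 ÷ 1.067 = 0.947
Step 0: 1.01rem
Step 1: 1.01 × 1.067 = 1.078
Step 2: 1.01 × 1.067² = 1.150
Step 3: 1.01 × 1.067³ = 1.227
Step 4: 1.01 × 1.067⁴ = 1.309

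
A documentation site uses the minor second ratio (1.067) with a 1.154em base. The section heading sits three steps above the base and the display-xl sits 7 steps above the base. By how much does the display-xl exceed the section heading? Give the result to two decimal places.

0.42em

Step 3: 1.154 × 1.067³ = 1.4018em
Step 7: 1.154 × 1.067⁷ = 1.8170em
Difference: 1.8170 − 1.4018 = 0.4152em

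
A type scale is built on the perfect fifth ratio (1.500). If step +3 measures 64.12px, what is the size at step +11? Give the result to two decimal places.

1643.33px

64.12 × 1.500⁸ = 64.12 × 25.62891 ≈ 1643.325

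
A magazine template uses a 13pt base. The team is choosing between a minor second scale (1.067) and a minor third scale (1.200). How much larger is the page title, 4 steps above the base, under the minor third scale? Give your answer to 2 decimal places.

Minor second: 13.0 × 1.067⁴ = 16.8500pt
Minor third: 13.0 × 1.200⁴ = 26.9568pt
Difference: 26.9568 − 16.8500 = 10.1068pt

10.11pt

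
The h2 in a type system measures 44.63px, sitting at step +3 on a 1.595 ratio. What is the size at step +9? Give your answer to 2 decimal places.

The gap is 9 − (3) = 6 steps, so the factor is 1.595^6.
44.63 × 1.595⁶ = 44.63 × 16.46509 ≈ 734.837

734.84px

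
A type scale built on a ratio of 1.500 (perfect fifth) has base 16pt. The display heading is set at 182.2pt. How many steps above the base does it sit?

1.500ⁿ = 182.2 / 16 = 11.3875
n = ln(11.3875) / ln(1.500) = 2.4325 / 0.4055 ≈ 6.00

6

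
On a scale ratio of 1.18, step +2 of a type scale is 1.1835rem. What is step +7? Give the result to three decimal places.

Moving from step +2 to step +7 is 5 steps up, so multiply by r⁵.
1.1835 × 1.18⁵ = 1.1835 × 2.28776 ≈ 2.708

2.708rem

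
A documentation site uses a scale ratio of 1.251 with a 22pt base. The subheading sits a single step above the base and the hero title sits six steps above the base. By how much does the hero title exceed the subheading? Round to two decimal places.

56.80pt

Step 1: 22.0 × 1.251 = 27.5220pt
Step 6: 22.0 × 1.251⁶ = 84.3270pt
Difference: 84.3270 − 27.5220 = 56.8050pt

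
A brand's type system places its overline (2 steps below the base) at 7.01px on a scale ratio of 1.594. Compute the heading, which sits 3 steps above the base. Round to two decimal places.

7.01 × 1.594⁵ = 7.01 × 10.29062 ≈ 72.137

72.14px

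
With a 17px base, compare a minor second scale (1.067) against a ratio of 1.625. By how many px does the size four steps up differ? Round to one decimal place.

96.5px

Minor second: 17.0 × 1.067⁴ = 22.035px
At 1.625: 17.0 × 1.625⁴ = 118.539px
Difference: 118.539 − 22.035 = 96.504px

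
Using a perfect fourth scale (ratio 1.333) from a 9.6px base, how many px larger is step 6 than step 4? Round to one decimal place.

23.5px

Step 4: 9.6 × 1.333⁴ = 30.310px
Step 6: 9.6 × 1.333⁶ = 53.858px
Difference: 53.858 − 30.310 = 23.548px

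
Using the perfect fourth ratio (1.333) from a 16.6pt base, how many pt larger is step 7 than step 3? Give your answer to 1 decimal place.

Step 3: 16.6 × 1.333³ = 39.319pt
Step 7: 16.6 × 1.333⁷ = 124.142pt
Difference: 124.142 − 39.319 = 84.823pt

84.8pt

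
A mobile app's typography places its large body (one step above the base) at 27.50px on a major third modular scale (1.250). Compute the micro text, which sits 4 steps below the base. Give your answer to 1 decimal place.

27.50 ÷ 1.250⁵ = 27.50 ÷ 3.05176 ≈ 9.011

9.0px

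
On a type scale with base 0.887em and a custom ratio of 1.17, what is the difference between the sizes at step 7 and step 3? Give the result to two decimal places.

Step 3: 0.887 × 1.17³ = 1.4206em
Step 7: 0.887 × 1.17⁷ = 2.6621em
Difference: 2.6621 − 1.4206 = 1.2415em

1.24em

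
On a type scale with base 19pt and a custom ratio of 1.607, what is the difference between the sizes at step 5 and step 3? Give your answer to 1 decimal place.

124.8pt

Step 3: 19.0 × 1.607³ = 78.850pt
Step 5: 19.0 × 1.607⁵ = 203.626pt
Difference: 203.626 − 78.850 = 124.776pt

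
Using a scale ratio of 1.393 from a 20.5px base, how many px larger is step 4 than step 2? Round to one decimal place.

Step 2: 20.5 × 1.393² = 39.779px
Step 4: 20.5 × 1.393⁴ = 77.190px
Difference: 77.190 − 39.779 = 37.411px

37.4px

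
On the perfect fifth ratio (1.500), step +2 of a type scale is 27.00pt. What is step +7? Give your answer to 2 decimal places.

Moving from step +2 to step +7 is 5 steps up, so multiply by r⁵.
27.00 × 1.500⁵ = 27.00 × 7.59375 ≈ 205.031

205.03pt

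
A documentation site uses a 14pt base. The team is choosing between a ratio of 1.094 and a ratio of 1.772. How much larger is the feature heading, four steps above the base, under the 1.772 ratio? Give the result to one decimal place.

118.0pt

At 1.094: 14.0 × 1.094⁴ = 20.054pt
At 1.772: 14.0 × 1.772⁴ = 138.033pt
Difference: 138.033 − 20.054 = 117.979pt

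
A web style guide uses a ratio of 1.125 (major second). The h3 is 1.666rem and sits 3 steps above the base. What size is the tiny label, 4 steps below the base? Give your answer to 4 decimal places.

0.7305rem

1.666 ÷ 1.125⁷ = 1.666 ÷ 2.28070 ≈ 0.7305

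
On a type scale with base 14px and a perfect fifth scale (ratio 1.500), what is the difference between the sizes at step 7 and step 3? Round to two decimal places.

191.95px

Step 3: 14.0 × 1.500³ = 47.2500px
Step 7: 14.0 × 1.500⁷ = 239.2031px
Difference: 239.2031 − 47.2500 = 191.9531px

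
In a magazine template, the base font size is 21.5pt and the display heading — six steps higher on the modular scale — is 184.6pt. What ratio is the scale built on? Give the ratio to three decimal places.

The ratio satisfies 21.5 × r⁶ = 184.6, so r = (184.6 / 21.5)^(1/6).
r = 8.5860^(1/6) ≈ 1.4310

1.431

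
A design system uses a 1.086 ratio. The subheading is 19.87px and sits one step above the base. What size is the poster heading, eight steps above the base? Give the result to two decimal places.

The gap is 8 − (1) = 7 steps, so the factor is 1.086^7.
19.87 × 1.086⁷ = 19.87 × 1.78159 ≈ 35.400

35.40px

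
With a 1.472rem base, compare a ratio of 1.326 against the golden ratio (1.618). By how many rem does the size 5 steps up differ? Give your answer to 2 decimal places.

10.29rem

At 1.326: 1.472 × 1.326⁵ = 6.0343rem
Golden ratio: 1.472 × 1.618⁵ = 16.3230rem
Difference: 16.3230 − 6.0343 = 10.2887rem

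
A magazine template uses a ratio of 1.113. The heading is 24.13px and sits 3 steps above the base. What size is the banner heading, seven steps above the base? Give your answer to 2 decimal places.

37.03px

24.13 × 1.113⁴ = 24.13 × 1.53455 ≈ 37.029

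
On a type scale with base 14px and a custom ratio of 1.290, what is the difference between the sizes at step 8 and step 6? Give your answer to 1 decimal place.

Step 6: 14.0 × 1.290⁶ = 64.516px
Step 8: 14.0 × 1.290⁸ = 107.361px
Difference: 107.361 − 64.516 = 42.845px

42.8px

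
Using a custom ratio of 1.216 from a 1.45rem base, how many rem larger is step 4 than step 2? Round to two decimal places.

Step 2: 1.45 × 1.216² = 2.1441rem
Step 4: 1.45 × 1.216⁴ = 3.1703rem
Difference: 3.1703 − 2.1441 = 1.0262rem

1.03rem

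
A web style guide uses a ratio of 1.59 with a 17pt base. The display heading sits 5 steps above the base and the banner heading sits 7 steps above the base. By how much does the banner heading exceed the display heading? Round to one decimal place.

Step 5: 17.0 × 1.59⁵ = 172.757pt
Step 7: 17.0 × 1.59⁷ = 436.746pt
Difference: 436.746 − 172.757 = 263.989pt

264.0pt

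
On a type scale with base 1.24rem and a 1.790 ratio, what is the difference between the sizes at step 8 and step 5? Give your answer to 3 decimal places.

Step 5: 1.24 × 1.790⁵ = 22.78698rem
Step 8: 1.24 × 1.790⁸ = 130.69108rem
Difference: 130.69108 − 22.78698 = 107.90410rem

107.904rem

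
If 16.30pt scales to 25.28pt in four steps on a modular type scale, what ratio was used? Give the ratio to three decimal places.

1.116

r⁴ = 25.28 / 16.30, so r = (25.28/16.30)^(1/4).
r = 1.5509^(1/4) ≈ 1.1160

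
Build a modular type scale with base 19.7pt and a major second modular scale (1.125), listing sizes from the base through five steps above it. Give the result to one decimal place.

Step 0: 19.7pt
Step 1: 19.7 × 1.125 = 22.2
Step 2: 19.7 × 1.125² = 24.9
Step 3: 19.7 × 1.125³ = 28.0
Step 4: 19.7 × 1.125⁴ = 31.6
Step 5: 19.7 × 1.125⁵ = 35.5

19.7pt, 22.2pt, 24.9pt, 28.0pt, 31.6pt, 35.5pt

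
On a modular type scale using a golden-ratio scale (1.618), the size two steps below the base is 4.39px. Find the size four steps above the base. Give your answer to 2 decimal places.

78.77px

4.39 × 1.618⁶ = 4.39 × 17.94201 ≈ 78.765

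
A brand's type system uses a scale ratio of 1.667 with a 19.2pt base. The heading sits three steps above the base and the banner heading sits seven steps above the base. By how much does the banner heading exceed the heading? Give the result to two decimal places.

Step 3: 19.2 × 1.667³ = 88.9422pt
Step 7: 19.2 × 1.667⁷ = 686.8319pt
Difference: 686.8319 − 88.9422 = 597.8897pt

597.89pt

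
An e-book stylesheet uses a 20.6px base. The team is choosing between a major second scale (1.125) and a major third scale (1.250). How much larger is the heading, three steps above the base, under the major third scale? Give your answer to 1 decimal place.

Major second: 20.6 × 1.125³ = 29.331px
Major third: 20.6 × 1.250³ = 40.234px
Difference: 40.234 − 29.331 = 10.903px

10.9px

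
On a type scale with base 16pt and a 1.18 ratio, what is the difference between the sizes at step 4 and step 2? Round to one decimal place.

Step 2: 16.0 × 1.18² = 22.278pt
Step 4: 16.0 × 1.18⁴ = 31.020pt
Difference: 31.020 − 22.278 = 8.742pt

8.7pt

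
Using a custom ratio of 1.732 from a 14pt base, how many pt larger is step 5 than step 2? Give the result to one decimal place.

176.2pt

Step 2: 14.0 × 1.732² = 41.998pt
Step 5: 14.0 × 1.732⁵ = 218.206pt
Difference: 218.206 − 41.998 = 176.208pt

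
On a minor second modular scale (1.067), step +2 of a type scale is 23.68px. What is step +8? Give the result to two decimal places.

34.94px

23.68 × 1.067⁶ = 23.68 × 1.47566 ≈ 34.944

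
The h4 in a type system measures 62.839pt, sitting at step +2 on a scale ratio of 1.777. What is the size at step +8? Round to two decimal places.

62.839 × 1.777⁶ = 62.839 × 31.48651 ≈ 1978.581

1978.58pt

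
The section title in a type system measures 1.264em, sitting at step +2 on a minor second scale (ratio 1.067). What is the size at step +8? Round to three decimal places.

1.865em

Moving from step +2 to step +8 is 6 steps up, so multiply by r⁶.
1.264 × 1.067⁶ = 1.264 × 1.47566 ≈ 1.865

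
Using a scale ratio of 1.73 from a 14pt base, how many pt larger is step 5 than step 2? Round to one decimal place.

Step 2: 14.0 × 1.73² = 41.901pt
Step 5: 14.0 × 1.73⁵ = 216.949pt
Difference: 216.949 − 41.901 = 175.048pt

175.0pt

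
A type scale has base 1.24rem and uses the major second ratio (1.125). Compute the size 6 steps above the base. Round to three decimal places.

1.24 × 1.125⁶ = 1.24 × 2.02729 ≈ 2.514

2.514rem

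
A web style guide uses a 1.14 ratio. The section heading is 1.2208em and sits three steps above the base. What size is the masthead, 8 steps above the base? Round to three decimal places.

1.2208 × 1.14⁵ = 1.2208 × 1.92541 ≈ 2.351

2.351em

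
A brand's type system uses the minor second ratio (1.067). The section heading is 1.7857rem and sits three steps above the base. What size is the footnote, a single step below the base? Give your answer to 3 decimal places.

1.378rem

1.7857 ÷ 1.067⁴ = 1.7857 ÷ 1.29616 ≈ 1.378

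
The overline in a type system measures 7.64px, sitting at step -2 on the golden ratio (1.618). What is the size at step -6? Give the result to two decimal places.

7.64 ÷ 1.618⁴ = 7.64 ÷ 6.85353 ≈ 1.115

1.11px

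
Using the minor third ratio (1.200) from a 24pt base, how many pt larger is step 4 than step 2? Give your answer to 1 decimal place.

Step 2: 24.0 × 1.200² = 34.560pt
Step 4: 24.0 × 1.200⁴ = 49.766pt
Difference: 49.766 − 34.560 = 15.206pt

15.2pt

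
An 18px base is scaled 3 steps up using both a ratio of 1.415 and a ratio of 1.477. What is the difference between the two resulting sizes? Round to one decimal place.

At 1.415: 18.0 × 1.415³ = 50.997px
At 1.477: 18.0 × 1.477³ = 57.998px
Difference: 57.998 − 50.997 = 7.001px

7.0px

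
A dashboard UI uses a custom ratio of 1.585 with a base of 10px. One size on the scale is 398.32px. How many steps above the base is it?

8

1.585ⁿ = 398.32 / 10 = 39.8320
n = ln(39.8320) / ln(1.585) = 3.6847 / 0.4606 ≈ 8.00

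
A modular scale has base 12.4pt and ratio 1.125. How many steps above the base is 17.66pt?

3

1.125ⁿ = 17.66 / 12.4 = 1.4242
n = ln(1.4242) / ln(1.125) = 0.3536 / 0.1178 ≈ 3.00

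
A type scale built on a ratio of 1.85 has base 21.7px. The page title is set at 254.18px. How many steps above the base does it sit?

4

1.85ⁿ = 254.18 / 21.7 = 11.7134
n = ln(11.7134) / ln(1.85) = 2.4607 / 0.6152 ≈ 4.00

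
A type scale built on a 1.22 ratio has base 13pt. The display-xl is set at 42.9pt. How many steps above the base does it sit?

1.22ⁿ = 42.9 / 13 = 3.3000
n = ln(3.3000) / ln(1.22) = 1.1939 / 0.1989 ≈ 6.00

6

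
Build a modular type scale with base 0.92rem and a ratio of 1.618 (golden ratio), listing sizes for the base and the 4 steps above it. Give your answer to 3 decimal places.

0.920rem, 1.489rem, 2.408rem, 3.897rem, 6.305rem

Step 0: 0.92rem
Step 1: 0.92 × 1.618 = 1.489
Step 2: 0.92 × 1.618² = 2.408
Step 3: 0.92 × 1.618³ = 3.897
Step 4: 0.92 × 1.618⁴ = 6.305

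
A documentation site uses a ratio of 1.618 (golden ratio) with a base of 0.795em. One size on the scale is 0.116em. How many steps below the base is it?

4

1.618ⁿ = 0.795 / 0.116 = 6.8534
n = ln(6.8534) / ln(1.618) = 1.9248 / 0.4812 ≈ 4.00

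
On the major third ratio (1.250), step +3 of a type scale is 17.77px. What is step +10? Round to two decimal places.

84.73px

The gap is 10 − (3) = 7 steps, so the factor is 1.250^7.
17.77 × 1.250⁷ = 17.77 × 4.76837 ≈ 84.734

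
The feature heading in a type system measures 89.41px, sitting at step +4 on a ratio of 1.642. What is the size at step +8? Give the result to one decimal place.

649.9px

89.41 × 1.642⁴ = 89.41 × 7.26930 ≈ 649.948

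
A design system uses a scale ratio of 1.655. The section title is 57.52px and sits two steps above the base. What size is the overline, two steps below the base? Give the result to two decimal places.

7.67px

The gap is -2 − (2) = -4 steps, so the factor is 1.655^-4.
57.52 ÷ 1.655⁴ = 57.52 ÷ 7.50226 ≈ 7.667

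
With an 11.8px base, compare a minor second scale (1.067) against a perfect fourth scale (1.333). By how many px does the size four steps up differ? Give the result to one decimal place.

22.0px

Minor second: 11.8 × 1.067⁴ = 15.295px
Perfect fourth: 11.8 × 1.333⁴ = 37.257px
Difference: 37.257 − 15.295 = 21.962px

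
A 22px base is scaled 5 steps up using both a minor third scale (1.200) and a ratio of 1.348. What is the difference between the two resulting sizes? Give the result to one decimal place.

Minor third: 22.0 × 1.200⁵ = 54.743px
At 1.348: 22.0 × 1.348⁵ = 97.920px
Difference: 97.920 − 54.743 = 43.177px

43.2px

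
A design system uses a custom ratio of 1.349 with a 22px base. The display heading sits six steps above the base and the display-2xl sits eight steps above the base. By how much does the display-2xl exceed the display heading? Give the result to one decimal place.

Step 6: 22.0 × 1.349⁶ = 132.585px
Step 8: 22.0 × 1.349⁸ = 241.278px
Difference: 241.278 − 132.585 = 108.693px

108.7px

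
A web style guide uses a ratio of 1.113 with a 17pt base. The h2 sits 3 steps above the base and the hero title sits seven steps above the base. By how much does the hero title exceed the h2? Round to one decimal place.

12.5pt

Step 3: 17.0 × 1.113³ = 23.439pt
Step 7: 17.0 × 1.113⁷ = 35.968pt
Difference: 35.968 − 23.439 = 12.529pt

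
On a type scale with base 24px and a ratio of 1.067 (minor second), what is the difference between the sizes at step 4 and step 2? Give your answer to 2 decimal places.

Step 2: 24.0 × 1.067² = 27.3237px
Step 4: 24.0 × 1.067⁴ = 31.1078px
Difference: 31.1078 − 27.3237 = 3.7841px

3.78px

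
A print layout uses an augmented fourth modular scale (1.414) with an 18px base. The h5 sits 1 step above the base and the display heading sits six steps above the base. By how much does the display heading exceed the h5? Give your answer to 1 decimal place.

118.4px

Step 1: 18.0 × 1.414 = 25.452px
Step 6: 18.0 × 1.414⁶ = 143.870px
Difference: 143.870 − 25.452 = 118.418px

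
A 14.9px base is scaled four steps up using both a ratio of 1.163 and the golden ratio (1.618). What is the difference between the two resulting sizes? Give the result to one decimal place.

74.9px

At 1.163: 14.9 × 1.163⁴ = 27.259px
Golden ratio: 14.9 × 1.618⁴ = 102.118px
Difference: 102.118 − 27.259 = 74.859px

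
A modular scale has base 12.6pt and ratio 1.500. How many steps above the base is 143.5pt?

1.500ⁿ = 143.5 / 12.6 = 11.3889
n = ln(11.3889) / ln(1.500) = 2.4326 / 0.4055 ≈ 6.00

6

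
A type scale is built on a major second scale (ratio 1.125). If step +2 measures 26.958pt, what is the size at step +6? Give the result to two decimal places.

26.958 × 1.125⁴ = 26.958 × 1.60181 ≈ 43.182

43.18pt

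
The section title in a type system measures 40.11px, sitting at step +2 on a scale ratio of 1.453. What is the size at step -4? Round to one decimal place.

The gap is -4 − (2) = -6 steps, so the factor is 1.453^-6.
40.11 ÷ 1.453⁶ = 40.11 ÷ 9.41009 ≈ 4.262

4.3px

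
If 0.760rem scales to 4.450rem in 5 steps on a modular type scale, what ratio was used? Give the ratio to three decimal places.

1.424

r⁵ = 4.450 / 0.760, so r = (4.450/0.760)^(1/5).
r = 5.8553^(1/5) ≈ 1.4240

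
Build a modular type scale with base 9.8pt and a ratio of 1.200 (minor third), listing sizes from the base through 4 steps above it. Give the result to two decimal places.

9.80pt, 11.76pt, 14.11pt, 16.93pt, 20.32pt

Step 0: 9.8pt
Step 1: 9.8 × 1.200 = 11.76
Step 2: 9.8 × 1.200² = 14.11
Step 3: 9.8 × 1.200³ = 16.93
Step 4: 9.8 × 1.200⁴ = 20.32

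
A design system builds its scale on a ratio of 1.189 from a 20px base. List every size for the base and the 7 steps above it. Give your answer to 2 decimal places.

20.00px, 23.78px, 28.27px, 33.62px, 39.97px, 47.53px, 56.51px, 67.19px

Step 0: 20px
Step 1: 20.0 × 1.189 = 23.78
Step 2: 20.0 × 1.189² = 28.27
Step 3: 20.0 × 1.189³ = 33.62
Step 4: 20.0 × 1.189⁴ = 39.97
Step 5: 20.0 × 1.189⁵ = 47.53
Step 6: 20.0 × 1.189⁶ = 56.51
Step 7: 20.0 × 1.189⁷ = 67.19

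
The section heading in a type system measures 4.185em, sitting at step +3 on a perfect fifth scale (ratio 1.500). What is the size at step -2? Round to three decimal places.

0.551em

Moving from step +3 to step -2 is 5 steps down, so divide by r⁵.
4.185 ÷ 1.500⁵ = 4.185 ÷ 7.59375 ≈ 0.551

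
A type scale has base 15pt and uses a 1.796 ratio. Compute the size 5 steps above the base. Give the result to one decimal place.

15.0 × 1.796⁵ = 15.0 × 18.68666 ≈ 280.30

280.3pt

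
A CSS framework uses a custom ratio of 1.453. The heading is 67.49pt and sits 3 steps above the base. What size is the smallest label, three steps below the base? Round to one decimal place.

7.2pt

The gap is -3 − (3) = -6 steps, so the factor is 1.453^-6.
67.49 ÷ 1.453⁶ = 67.49 ÷ 9.41009 ≈ 7.172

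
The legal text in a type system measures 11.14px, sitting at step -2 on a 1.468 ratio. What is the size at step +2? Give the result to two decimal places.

51.74px

The gap is 2 − (-2) = 4 steps, so the factor is 1.468^4.
11.14 × 1.468⁴ = 11.14 × 4.64413 ≈ 51.736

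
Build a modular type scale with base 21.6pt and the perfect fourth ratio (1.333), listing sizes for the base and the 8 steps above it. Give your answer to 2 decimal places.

21.60pt, 28.79pt, 38.38pt, 51.16pt, 68.20pt, 90.91pt, 121.18pt, 161.53pt, 215.33pt

Step 0: 21.6pt
Step 1: 21.6 × 1.333 = 28.79
Step 2: 21.6 × 1.333² = 38.38
Step 3: 21.6 × 1.333³ = 51.16
Step 4: 21.6 × 1.333⁴ = 68.20
Step 5: 21.6 × 1.333⁵ = 90.91
Step 6: 21.6 × 1.333⁶ = 121.18
Step 7: 21.6 × 1.333⁷ = 161.53
Step 8: 21.6 × 1.333⁸ = 215.33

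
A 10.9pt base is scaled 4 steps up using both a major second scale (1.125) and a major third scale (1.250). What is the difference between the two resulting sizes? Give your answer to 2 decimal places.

9.15pt

Major second: 10.9 × 1.125⁴ = 17.4597pt
Major third: 10.9 × 1.250⁴ = 26.6113pt
Difference: 26.6113 − 17.4597 = 9.1516pt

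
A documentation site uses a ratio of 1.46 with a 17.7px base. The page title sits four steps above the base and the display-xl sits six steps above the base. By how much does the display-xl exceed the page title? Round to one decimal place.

Step 4: 17.7 × 1.46⁴ = 80.424px
Step 6: 17.7 × 1.46⁶ = 171.431px
Difference: 171.431 − 80.424 = 91.007px

91.0px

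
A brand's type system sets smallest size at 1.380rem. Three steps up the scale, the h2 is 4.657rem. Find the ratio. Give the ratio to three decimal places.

1.500

The ratio satisfies 1.380 × r³ = 4.657, so r = (4.657 / 1.380)^(1/3).
r = 3.3746^(1/3) ≈ 1.4999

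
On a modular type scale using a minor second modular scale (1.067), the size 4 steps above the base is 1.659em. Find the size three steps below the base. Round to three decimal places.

Moving from step +4 to step -3 is 7 steps down, so divide by r⁷.
1.659 ÷ 1.067⁷ = 1.659 ÷ 1.57453 ≈ 1.054

1.054em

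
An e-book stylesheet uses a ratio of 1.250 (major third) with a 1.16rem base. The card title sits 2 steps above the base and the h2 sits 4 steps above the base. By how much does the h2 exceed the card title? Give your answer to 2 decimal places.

Step 2: 1.16 × 1.250² = 1.8125rem
Step 4: 1.16 × 1.250⁴ = 2.8320rem
Difference: 2.8320 − 1.8125 = 1.0195rem

1.02rem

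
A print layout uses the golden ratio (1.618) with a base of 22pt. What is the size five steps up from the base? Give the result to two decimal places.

Every step multiplies by the scale ratio.
22.0 × 1.618⁵ = 22.0 × 11.08901 ≈ 243.96

243.96pt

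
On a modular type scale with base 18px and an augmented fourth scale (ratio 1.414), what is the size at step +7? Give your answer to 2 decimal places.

18.0 × 1.414⁷ = 18.0 × 11.30175 ≈ 203.43

203.43px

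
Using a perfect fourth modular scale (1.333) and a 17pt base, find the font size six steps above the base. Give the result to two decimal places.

Each step on a modular scale multiplies by the ratio, so the size n steps from the base is base × ratioⁿ.
17.0 × 1.333⁶ = 17.0 × 5.61023 ≈ 95.37

95.37pt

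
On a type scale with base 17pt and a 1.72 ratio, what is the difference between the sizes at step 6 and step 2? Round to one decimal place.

Step 2: 17.0 × 1.72² = 50.293pt
Step 6: 17.0 × 1.72⁶ = 440.169pt
Difference: 440.169 − 50.293 = 389.876pt

389.9pt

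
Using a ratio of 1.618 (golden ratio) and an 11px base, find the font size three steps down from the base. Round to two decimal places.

2.60px

Every step multiplies by the scale ratio.
11.0 ÷ 1.618³ = 11.0 ÷ 4.23580 ≈ 2.60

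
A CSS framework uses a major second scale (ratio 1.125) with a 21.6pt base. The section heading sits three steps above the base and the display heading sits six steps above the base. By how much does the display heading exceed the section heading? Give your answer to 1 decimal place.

13.0pt

Step 3: 21.6 × 1.125³ = 30.755pt
Step 6: 21.6 × 1.125⁶ = 43.789pt
Difference: 43.789 − 30.755 = 13.034pt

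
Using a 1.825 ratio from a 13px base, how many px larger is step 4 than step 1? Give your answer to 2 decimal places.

120.48px

Step 1: 13.0 × 1.825 = 23.7250px
Step 4: 13.0 × 1.825⁴ = 144.2098px
Difference: 144.2098 − 23.7250 = 120.4848px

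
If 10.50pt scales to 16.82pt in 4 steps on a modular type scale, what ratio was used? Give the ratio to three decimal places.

r⁴ = 16.82 / 10.50, so r = (16.82/10.50)^(1/4).
r = 1.6019^(1/4) ≈ 1.1250

1.125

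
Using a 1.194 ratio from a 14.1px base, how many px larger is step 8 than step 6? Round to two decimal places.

Step 6: 14.1 × 1.194⁶ = 40.8550px
Step 8: 14.1 × 1.194⁸ = 58.2443px
Difference: 58.2443 − 40.8550 = 17.3893px

17.39px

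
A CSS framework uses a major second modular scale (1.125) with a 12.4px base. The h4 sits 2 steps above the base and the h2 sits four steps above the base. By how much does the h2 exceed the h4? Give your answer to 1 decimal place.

4.2px

Step 2: 12.4 × 1.125² = 15.694px
Step 4: 12.4 × 1.125⁴ = 19.862px
Difference: 19.862 − 15.694 = 4.168px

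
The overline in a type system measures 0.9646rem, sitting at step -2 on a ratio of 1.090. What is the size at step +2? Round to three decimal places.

1.362rem

0.9646 × 1.090⁴ = 0.9646 × 1.41158 ≈ 1.362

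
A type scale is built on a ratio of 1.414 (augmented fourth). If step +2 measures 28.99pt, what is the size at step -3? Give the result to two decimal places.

The gap is -3 − (2) = -5 steps, so the factor is 1.414^-5.
28.99 ÷ 1.414⁵ = 28.99 ÷ 5.65258 ≈ 5.129

5.13pt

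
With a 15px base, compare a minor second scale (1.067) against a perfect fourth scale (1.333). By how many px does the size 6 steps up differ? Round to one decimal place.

62.0px

Minor second: 15.0 × 1.067⁶ = 22.135px
Perfect fourth: 15.0 × 1.333⁶ = 84.153px
Difference: 84.153 − 22.135 = 62.018px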